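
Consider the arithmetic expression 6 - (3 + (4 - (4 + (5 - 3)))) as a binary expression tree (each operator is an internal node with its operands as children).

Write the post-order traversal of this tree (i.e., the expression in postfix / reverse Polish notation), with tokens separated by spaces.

6 3 4 4 5 3 - + - + -

Post-order on an expression tree gives postfix notation: for each operator, emit left operand, right operand, then the operator.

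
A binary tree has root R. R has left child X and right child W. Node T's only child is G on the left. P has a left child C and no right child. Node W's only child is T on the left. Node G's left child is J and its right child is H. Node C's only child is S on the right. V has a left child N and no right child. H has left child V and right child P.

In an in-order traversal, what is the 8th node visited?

C

In-order visits the left subtree, then the node, then the right subtree.
At R: go left to X.
  X is a leaf — visit X.
Visit R.
At R: go right to W.
  At W: go left to T.
    At T: go left to G.
      At G: go left to J.
        J is a leaf — visit J.
      Visit G.
      At G: go right to H.
        At H: go left to V.
          At V: go left to N.
            N is a leaf — visit N.
          Visit V.
          At V: no right child.
        Visit H.
        At H: go right to P.
          At P: go left to C.
            At C: no left child.
            Visit C.
            At C: go right to S.
              S is a leaf — visit S.
          Visit P.
          At P: no right child.
    Visit T.
    At T: no right child.
  Visit W.
  At W: no right child.
Full in-order sequence: X, R, J, G, N, V, H, C, S, P, T, W.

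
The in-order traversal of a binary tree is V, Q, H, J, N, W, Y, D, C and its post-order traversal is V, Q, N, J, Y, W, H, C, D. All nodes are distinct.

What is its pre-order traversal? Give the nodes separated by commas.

The last element of post-order is the root; it splits in-order into left and right subtrees.
Root D: left subtree has 7 nodes {V, Q, H, J, N, W, Y}, right has 1 {C}.
  Root H: left subtree has 2 nodes {V, Q}, right has 4 {J, N, W, Y}.
    Root Q: left subtree has 1 node {V}, right has 0 { }.
    Root W: left subtree has 2 nodes {J, N}, right has 1 {Y}.
      Root J: left subtree has 0 nodes { }, right has 1 {N}.

D, H, Q, V, W, J, N, Y, C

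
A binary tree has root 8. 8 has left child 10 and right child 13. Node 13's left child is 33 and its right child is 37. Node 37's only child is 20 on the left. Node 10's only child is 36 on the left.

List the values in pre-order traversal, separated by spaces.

8 10 36 13 33 37 20

Pre-order visits the node, then its left subtree, then its right subtree.
Visit 8.
At 8: go left to 10.
  Visit 10.
  At 10: go left to 36.
    36 is a leaf — visit 36.
  At 10: no right child.
At 8: go right to 13.
  Visit 13.
  At 13: go left to 33.
    33 is a leaf — visit 33.
  At 13: go right to 37.
    Visit 37.
    At 37: go left to 20.
      20 is a leaf — visit 20.
    At 37: no right child.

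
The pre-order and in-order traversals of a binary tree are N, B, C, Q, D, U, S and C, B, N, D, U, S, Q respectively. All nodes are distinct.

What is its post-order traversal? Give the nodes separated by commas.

The first element of pre-order is the root; it splits in-order into left and right subtrees.
Root N: left subtree has 2 nodes {C, B}, right has 4 {D, U, S, Q}.
  Root B: left subtree has 1 node {C}, right has 0 { }.
  Root Q: left subtree has 3 nodes {D, U, S}, right has 0 { }.
    Root D: left subtree has 0 nodes { }, right has 2 {U, S}.
      Root U: left subtree has 0 nodes { }, right has 1 {S}.

C, B, S, U, D, Q, N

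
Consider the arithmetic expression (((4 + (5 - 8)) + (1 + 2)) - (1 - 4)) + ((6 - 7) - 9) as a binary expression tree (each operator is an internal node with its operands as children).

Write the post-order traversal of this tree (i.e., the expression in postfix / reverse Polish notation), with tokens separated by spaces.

Post-order on an expression tree gives postfix notation: for each operator, emit left operand, right operand, then the operator.

4 5 8 - + 1 2 + + 1 4 - - 6 7 - 9 - +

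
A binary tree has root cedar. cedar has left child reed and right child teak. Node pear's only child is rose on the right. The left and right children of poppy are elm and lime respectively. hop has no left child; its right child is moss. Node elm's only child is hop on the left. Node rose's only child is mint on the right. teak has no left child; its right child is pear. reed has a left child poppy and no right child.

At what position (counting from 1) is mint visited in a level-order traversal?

Level-order visits nodes level by level from the root, left to right within each level.
Level 0: cedar
Level 1: reed, teak
Level 2: poppy, pear
Level 3: elm, lime, rose
Level 4: hop, mint
Level 5: moss
Full level-order sequence: cedar, reed, teak, poppy, pear, elm, lime, rose, hop, mint, moss.

10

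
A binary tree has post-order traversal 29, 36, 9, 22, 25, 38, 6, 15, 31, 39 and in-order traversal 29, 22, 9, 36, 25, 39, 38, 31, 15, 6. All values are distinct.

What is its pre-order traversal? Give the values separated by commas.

39, 25, 22, 29, 9, 36, 31, 38, 15, 6

The last element of post-order is the root; it splits in-order into left and right subtrees.
Root 39: left subtree has 5 nodes {29, 22, 9, 36, 25}, right has 4 {38, 31, 15, 6}.
  Root 25: left subtree has 4 nodes {29, 22, 9, 36}, right has 0 { }.
    Root 22: left subtree has 1 node {29}, right has 2 {9, 36}.
      Root 9: left subtree has 0 nodes { }, right has 1 {36}.
  Root 31: left subtree has 1 node {38}, right has 2 {15, 6}.
    Root 15: left subtree has 0 nodes { }, right has 1 {6}.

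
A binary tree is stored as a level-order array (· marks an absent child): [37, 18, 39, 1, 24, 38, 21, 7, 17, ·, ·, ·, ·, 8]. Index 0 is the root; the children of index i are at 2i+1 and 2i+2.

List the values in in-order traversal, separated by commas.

7, 1, 17, 18, 24, 37, 38, 39, 8, 21

In-order visits the left subtree, then the node, then the right subtree.
At 37: go left to 18.
  At 18: go left to 1.
    At 1: go left to 7.
      7 is a leaf — visit 7.
    Visit 1.
    At 1: go right to 17.
      17 is a leaf — visit 17.
  Visit 18.
  At 18: go right to 24.
    24 is a leaf — visit 24.
Visit 37.
At 37: go right to 39.
  At 39: go left to 38.
    38 is a leaf — visit 38.
  Visit 39.
  At 39: go right to 21.
    At 21: go left to 8.
      8 is a leaf — visit 8.
    Visit 21.
    At 21: no right child.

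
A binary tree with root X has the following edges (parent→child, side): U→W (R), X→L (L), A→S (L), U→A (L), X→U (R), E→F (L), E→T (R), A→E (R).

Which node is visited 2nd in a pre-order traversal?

L

Pre-order visits the node, then its left subtree, then its right subtree.
Visit X.
At X: go left to L.
  L is a leaf — visit L.
At X: go right to U.
  Visit U.
  At U: go left to A.
    Visit A.
    At A: go left to S.
      S is a leaf — visit S.
    At A: go right to E.
      Visit E.
      At E: go left to F.
        F is a leaf — visit F.
      At E: go right to T.
        T is a leaf — visit T.
  At U: go right to W.
    W is a leaf — visit W.
Full pre-order sequence: X, L, U, A, S, E, F, T, W.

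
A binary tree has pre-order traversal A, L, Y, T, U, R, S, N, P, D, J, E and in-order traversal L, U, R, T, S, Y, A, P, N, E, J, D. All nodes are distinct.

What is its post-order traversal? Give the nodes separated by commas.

R, U, S, T, Y, L, P, E, J, D, N, A

The first element of pre-order is the root; it splits in-order into left and right subtrees.
Root A: left subtree has 6 nodes {L, U, R, T, S, Y}, right has 5 {P, N, E, J, D}.
  Root L: left subtree has 0 nodes { }, right has 5 {U, R, T, S, Y}.
    Root Y: left subtree has 4 nodes {U, R, T, S}, right has 0 { }.
      Root T: left subtree has 2 nodes {U, R}, right has 1 {S}.
        Root U: left subtree has 0 nodes { }, right has 1 {R}.
  Root N: left subtree has 1 node {P}, right has 3 {E, J, D}.
    Root D: left subtree has 2 nodes {E, J}, right has 0 { }.
      Root J: left subtree has 1 node {E}, right has 0 { }.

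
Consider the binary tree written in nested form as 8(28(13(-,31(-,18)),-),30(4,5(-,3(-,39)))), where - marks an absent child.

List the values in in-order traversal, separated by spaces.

In-order visits the left subtree, then the node, then the right subtree.
At 8: go left to 28.
  At 28: go left to 13.
    At 13: no left child.
    Visit 13.
    At 13: go right to 31.
      At 31: no left child.
      Visit 31.
      At 31: go right to 18.
        18 is a leaf — visit 18.
  Visit 28.
  At 28: no right child.
Visit 8.
At 8: go right to 30.
  At 30: go left to 4.
    4 is a leaf — visit 4.
  Visit 30.
  At 30: go right to 5.
    At 5: no left child.
    Visit 5.
    At 5: go right to 3.
      At 3: no left child.
      Visit 3.
      At 3: go right to 39.
        39 is a leaf — visit 39.

13 31 18 28 8 4 30 5 3 39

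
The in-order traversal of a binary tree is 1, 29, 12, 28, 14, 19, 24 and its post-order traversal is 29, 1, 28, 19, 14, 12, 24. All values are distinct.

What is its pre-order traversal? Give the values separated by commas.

24, 12, 1, 29, 14, 28, 19

The last element of post-order is the root; it splits in-order into left and right subtrees.
Root 24: left subtree has 6 nodes {1, 29, 12, 28, 14, 19}, right has 0 { }.
  Root 12: left subtree has 2 nodes {1, 29}, right has 3 {28, 14, 19}.
    Root 1: left subtree has 0 nodes { }, right has 1 {29}.
    Root 14: left subtree has 1 node {28}, right has 1 {19}.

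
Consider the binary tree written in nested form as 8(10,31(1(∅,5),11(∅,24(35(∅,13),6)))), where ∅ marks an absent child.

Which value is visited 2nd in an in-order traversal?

8

In-order visits the left subtree, then the node, then the right subtree.
At 8: go left to 10.
  10 is a leaf — visit 10.
Visit 8.
At 8: go right to 31.
  At 31: go left to 1.
    At 1: no left child.
    Visit 1.
    At 1: go right to 5.
      5 is a leaf — visit 5.
  Visit 31.
  At 31: go right to 11.
    At 11: no left child.
    Visit 11.
    At 11: go right to 24.
      At 24: go left to 35.
        At 35: no left child.
        Visit 35.
        At 35: go right to 13.
          13 is a leaf — visit 13.
      Visit 24.
      At 24: go right to 6.
        6 is a leaf — visit 6.
Full in-order sequence: 10, 8, 1, 5, 31, 11, 35, 13, 24, 6.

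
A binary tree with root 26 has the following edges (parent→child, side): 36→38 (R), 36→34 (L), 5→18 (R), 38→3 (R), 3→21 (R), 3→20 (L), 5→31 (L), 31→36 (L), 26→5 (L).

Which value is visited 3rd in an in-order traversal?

38

In-order visits the left subtree, then the node, then the right subtree.
At 26: go left to 5.
  At 5: go left to 31.
    At 31: go left to 36.
      At 36: go left to 34.
        34 is a leaf — visit 34.
      Visit 36.
      At 36: go right to 38.
        At 38: no left child.
        Visit 38.
        At 38: go right to 3.
          At 3: go left to 20.
            20 is a leaf — visit 20.
          Visit 3.
          At 3: go right to 21.
            21 is a leaf — visit 21.
    Visit 31.
    At 31: no right child.
  Visit 5.
  At 5: go right to 18.
    18 is a leaf — visit 18.
Visit 26.
At 26: no right child.
Full in-order sequence: 34, 36, 38, 20, 3, 21, 31, 5, 18, 26.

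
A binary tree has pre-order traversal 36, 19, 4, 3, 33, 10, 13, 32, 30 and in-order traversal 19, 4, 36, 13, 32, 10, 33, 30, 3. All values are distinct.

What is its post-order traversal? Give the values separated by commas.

4, 19, 32, 13, 10, 30, 33, 3, 36

The first element of pre-order is the root; it splits in-order into left and right subtrees.
Root 36: left subtree has 2 nodes {19, 4}, right has 6 {13, 32, 10, 33, 30, 3}.
  Root 19: left subtree has 0 nodes { }, right has 1 {4}.
  Root 3: left subtree has 5 nodes {13, 32, 10, 33, 30}, right has 0 { }.
    Root 33: left subtree has 3 nodes {13, 32, 10}, right has 1 {30}.
      Root 10: left subtree has 2 nodes {13, 32}, right has 0 { }.
        Root 13: left subtree has 0 nodes { }, right has 1 {32}.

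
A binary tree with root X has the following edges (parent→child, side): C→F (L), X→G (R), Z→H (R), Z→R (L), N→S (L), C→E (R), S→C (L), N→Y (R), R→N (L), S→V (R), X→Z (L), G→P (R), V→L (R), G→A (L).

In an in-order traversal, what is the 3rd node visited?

E

In-order visits the left subtree, then the node, then the right subtree.
At X: go left to Z.
  At Z: go left to R.
    At R: go left to N.
      At N: go left to S.
        At S: go left to C.
          At C: go left to F.
            F is a leaf — visit F.
          Visit C.
          At C: go right to E.
            E is a leaf — visit E.
        Visit S.
        At S: go right to V.
          At V: no left child.
          Visit V.
          At V: go right to L.
            L is a leaf — visit L.
      Visit N.
      At N: go right to Y.
        Y is a leaf — visit Y.
    Visit R.
    At R: no right child.
  Visit Z.
  At Z: go right to H.
    H is a leaf — visit H.
Visit X.
At X: go right to G.
  At G: go left to A.
    A is a leaf — visit A.
  Visit G.
  At G: go right to P.
    P is a leaf — visit P.
Full in-order sequence: F, C, E, S, V, L, N, Y, R, Z, H, X, A, G, P.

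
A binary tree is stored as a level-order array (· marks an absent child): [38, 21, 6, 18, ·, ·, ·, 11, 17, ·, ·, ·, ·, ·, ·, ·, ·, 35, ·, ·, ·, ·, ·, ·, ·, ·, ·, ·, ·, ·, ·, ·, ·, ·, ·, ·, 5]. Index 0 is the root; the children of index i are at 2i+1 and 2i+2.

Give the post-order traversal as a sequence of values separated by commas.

11, 5, 35, 17, 18, 21, 6, 38

Post-order visits the left subtree, then the right subtree, then the node.
At 38: go left to 21.
  At 21: go left to 18.
    At 18: go left to 11.
      11 is a leaf — visit 11.
    At 18: go right to 17.
      At 17: go left to 35.
        At 35: no left child.
        At 35: go right to 5.
          5 is a leaf — visit 5.
        Visit 35.
      At 17: no right child.
      Visit 17.
    Visit 18.
  At 21: no right child.
  Visit 21.
At 38: go right to 6.
  6 is a leaf — visit 6.
Visit 38.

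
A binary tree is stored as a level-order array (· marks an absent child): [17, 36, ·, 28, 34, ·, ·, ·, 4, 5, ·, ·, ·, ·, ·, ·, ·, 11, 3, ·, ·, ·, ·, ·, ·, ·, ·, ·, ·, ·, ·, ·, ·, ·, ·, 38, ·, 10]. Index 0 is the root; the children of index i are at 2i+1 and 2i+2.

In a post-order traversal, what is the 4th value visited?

Post-order visits the left subtree, then the right subtree, then the node.
At 17: go left to 36.
  At 36: go left to 28.
    At 28: no left child.
    At 28: go right to 4.
      At 4: go left to 11.
        At 11: go left to 38.
          38 is a leaf — visit 38.
        At 11: no right child.
        Visit 11.
      At 4: go right to 3.
        At 3: go left to 10.
          10 is a leaf — visit 10.
        At 3: no right child.
        Visit 3.
      Visit 4.
    Visit 28.
  At 36: go right to 34.
    At 34: go left to 5.
      5 is a leaf — visit 5.
    At 34: no right child.
    Visit 34.
  Visit 36.
At 17: no right child.
Visit 17.
Full post-order sequence: 38, 11, 10, 3, 4, 28, 5, 34, 36, 17.

3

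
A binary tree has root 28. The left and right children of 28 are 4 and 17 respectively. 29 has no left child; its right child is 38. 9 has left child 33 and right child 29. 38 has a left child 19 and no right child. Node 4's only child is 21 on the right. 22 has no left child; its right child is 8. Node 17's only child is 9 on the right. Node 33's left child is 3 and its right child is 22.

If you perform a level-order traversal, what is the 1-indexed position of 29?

7

Level-order visits nodes level by level from the root, left to right within each level.
Level 0: 28
Level 1: 4, 17
Level 2: 21, 9
Level 3: 33, 29
Level 4: 3, 22, 38
Level 5: 8, 19
Full level-order sequence: 28, 4, 17, 21, 9, 33, 29, 3, 22, 38, 8, 19.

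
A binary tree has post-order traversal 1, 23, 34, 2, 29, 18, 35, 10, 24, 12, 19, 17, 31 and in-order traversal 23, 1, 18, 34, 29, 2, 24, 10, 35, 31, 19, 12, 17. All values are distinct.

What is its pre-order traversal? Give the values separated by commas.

The last element of post-order is the root; it splits in-order into left and right subtrees.
Root 31: left subtree has 9 nodes {23, 1, 18, 34, 29, 2, 24, 10, 35}, right has 3 {19, 12, 17}.
  Root 24: left subtree has 6 nodes {23, 1, 18, 34, 29, 2}, right has 2 {10, 35}.
    Root 18: left subtree has 2 nodes {23, 1}, right has 3 {34, 29, 2}.
      Root 23: left subtree has 0 nodes { }, right has 1 {1}.
      Root 29: left subtree has 1 node {34}, right has 1 {2}.
    Root 10: left subtree has 0 nodes { }, right has 1 {35}.
  Root 17: left subtree has 2 nodes {19, 12}, right has 0 { }.
    Root 19: left subtree has 0 nodes { }, right has 1 {12}.

31, 24, 18, 23, 1, 29, 34, 2, 10, 35, 17, 19, 12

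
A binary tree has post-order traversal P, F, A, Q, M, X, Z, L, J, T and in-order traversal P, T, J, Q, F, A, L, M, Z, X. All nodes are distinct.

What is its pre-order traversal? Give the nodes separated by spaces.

T P J L Q A F Z M X

The last element of post-order is the root; it splits in-order into left and right subtrees.
Root T: left subtree has 1 node {P}, right has 8 {J, Q, F, A, L, M, Z, X}.
  Root J: left subtree has 0 nodes { }, right has 7 {Q, F, A, L, M, Z, X}.
    Root L: left subtree has 3 nodes {Q, F, A}, right has 3 {M, Z, X}.
      Root Q: left subtree has 0 nodes { }, right has 2 {F, A}.
        Root A: left subtree has 1 node {F}, right has 0 { }.
      Root Z: left subtree has 1 node {M}, right has 1 {X}.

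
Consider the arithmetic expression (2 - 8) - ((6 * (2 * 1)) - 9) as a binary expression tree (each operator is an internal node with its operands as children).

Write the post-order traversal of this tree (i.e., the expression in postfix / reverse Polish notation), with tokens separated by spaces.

Post-order on an expression tree gives postfix notation: for each operator, emit left operand, right operand, then the operator.

2 8 - 6 2 1 * * 9 - -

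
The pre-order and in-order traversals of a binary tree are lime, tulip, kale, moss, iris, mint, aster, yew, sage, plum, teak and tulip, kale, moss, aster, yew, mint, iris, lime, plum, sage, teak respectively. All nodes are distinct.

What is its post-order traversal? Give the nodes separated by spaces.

The first element of pre-order is the root; it splits in-order into left and right subtrees.
Root lime: left subtree has 7 nodes {tulip, kale, moss, aster, yew, mint, iris}, right has 3 {plum, sage, teak}.
  Root tulip: left subtree has 0 nodes { }, right has 6 {kale, moss, aster, yew, mint, iris}.
    Root kale: left subtree has 0 nodes { }, right has 5 {moss, aster, yew, mint, iris}.
      Root moss: left subtree has 0 nodes { }, right has 4 {aster, yew, mint, iris}.
        Root iris: left subtree has 3 nodes {aster, yew, mint}, right has 0 { }.
          Root mint: left subtree has 2 nodes {aster, yew}, right has 0 { }.
            Root aster: left subtree has 0 nodes { }, right has 1 {yew}.
  Root sage: left subtree has 1 node {plum}, right has 1 {teak}.

yew aster mint iris moss kale tulip plum teak sage lime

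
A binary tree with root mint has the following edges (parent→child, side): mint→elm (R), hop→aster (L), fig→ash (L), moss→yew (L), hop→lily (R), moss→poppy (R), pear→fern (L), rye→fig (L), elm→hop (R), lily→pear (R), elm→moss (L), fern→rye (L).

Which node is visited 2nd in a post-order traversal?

poppy

Post-order visits the left subtree, then the right subtree, then the node.
At mint: no left child.
At mint: go right to elm.
  At elm: go left to moss.
    At moss: go left to yew.
      yew is a leaf — visit yew.
    At moss: go right to poppy.
      poppy is a leaf — visit poppy.
    Visit moss.
  At elm: go right to hop.
    At hop: go left to aster.
      aster is a leaf — visit aster.
    At hop: go right to lily.
      At lily: no left child.
      At lily: go right to pear.
        At pear: go left to fern.
          At fern: go left to rye.
            At rye: go left to fig.
              At fig: go left to ash.
                ash is a leaf — visit ash.
              At fig: no right child.
              Visit fig.
            At rye: no right child.
            Visit rye.
          At fern: no right child.
          Visit fern.
        At pear: no right child.
        Visit pear.
      Visit lily.
    Visit hop.
  Visit elm.
Visit mint.
Full post-order sequence: yew, poppy, moss, aster, ash, fig, rye, fern, pear, lily, hop, elm, mint.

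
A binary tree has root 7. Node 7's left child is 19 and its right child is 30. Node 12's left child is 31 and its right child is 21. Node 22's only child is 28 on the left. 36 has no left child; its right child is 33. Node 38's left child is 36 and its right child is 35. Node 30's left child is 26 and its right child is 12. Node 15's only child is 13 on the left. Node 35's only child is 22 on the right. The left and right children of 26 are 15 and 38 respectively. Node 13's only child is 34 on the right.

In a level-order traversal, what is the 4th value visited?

Level-order visits nodes level by level from the root, left to right within each level.
Level 0: 7
Level 1: 19, 30
Level 2: 26, 12
Level 3: 15, 38, 31, 21
Level 4: 13, 36, 35
Level 5: 34, 33, 22
Level 6: 28
Full level-order sequence: 7, 19, 30, 26, 12, 15, 38, 31, 21, 13, 36, 35, 34, 33, 22, 28.

26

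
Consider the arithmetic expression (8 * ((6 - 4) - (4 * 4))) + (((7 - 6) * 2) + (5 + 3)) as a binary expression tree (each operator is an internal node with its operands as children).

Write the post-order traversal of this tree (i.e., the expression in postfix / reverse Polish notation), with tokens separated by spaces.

Post-order on an expression tree gives postfix notation: for each operator, emit left operand, right operand, then the operator.

8 6 4 - 4 4 * - * 7 6 - 2 * 5 3 + + +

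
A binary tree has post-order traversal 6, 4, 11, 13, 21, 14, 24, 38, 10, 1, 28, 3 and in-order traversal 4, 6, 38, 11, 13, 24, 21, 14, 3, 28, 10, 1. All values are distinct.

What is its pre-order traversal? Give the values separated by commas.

3, 38, 4, 6, 24, 13, 11, 14, 21, 28, 1, 10

The last element of post-order is the root; it splits in-order into left and right subtrees.
Root 3: left subtree has 8 nodes {4, 6, 38, 11, 13, 24, 21, 14}, right has 3 {28, 10, 1}.
  Root 38: left subtree has 2 nodes {4, 6}, right has 5 {11, 13, 24, 21, 14}.
    Root 4: left subtree has 0 nodes { }, right has 1 {6}.
    Root 24: left subtree has 2 nodes {11, 13}, right has 2 {21, 14}.
      Root 13: left subtree has 1 node {11}, right has 0 { }.
      Root 14: left subtree has 1 node {21}, right has 0 { }.
  Root 28: left subtree has 0 nodes { }, right has 2 {10, 1}.
    Root 1: left subtree has 1 node {10}, right has 0 { }.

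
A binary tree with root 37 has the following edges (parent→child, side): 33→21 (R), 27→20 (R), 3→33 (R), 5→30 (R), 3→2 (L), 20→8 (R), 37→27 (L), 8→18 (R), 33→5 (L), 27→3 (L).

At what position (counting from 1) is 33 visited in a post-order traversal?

Post-order visits the left subtree, then the right subtree, then the node.
At 37: go left to 27.
  At 27: go left to 3.
    At 3: go left to 2.
      2 is a leaf — visit 2.
    At 3: go right to 33.
      At 33: go left to 5.
        At 5: no left child.
        At 5: go right to 30.
          30 is a leaf — visit 30.
        Visit 5.
      At 33: go right to 21.
        21 is a leaf — visit 21.
      Visit 33.
    Visit 3.
  At 27: go right to 20.
    At 20: no left child.
    At 20: go right to 8.
      At 8: no left child.
      At 8: go right to 18.
        18 is a leaf — visit 18.
      Visit 8.
    Visit 20.
  Visit 27.
At 37: no right child.
Visit 37.
Full post-order sequence: 2, 30, 5, 21, 33, 3, 18, 8, 20, 27, 37.

5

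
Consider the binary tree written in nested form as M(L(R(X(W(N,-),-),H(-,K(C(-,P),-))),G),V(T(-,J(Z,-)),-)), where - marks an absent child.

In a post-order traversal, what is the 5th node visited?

Post-order visits the left subtree, then the right subtree, then the node.
At M: go left to L.
  At L: go left to R.
    At R: go left to X.
      At X: go left to W.
        At W: go left to N.
          N is a leaf — visit N.
        At W: no right child.
        Visit W.
      At X: no right child.
      Visit X.
    At R: go right to H.
      At H: no left child.
      At H: go right to K.
        At K: go left to C.
          At C: no left child.
          At C: go right to P.
            P is a leaf — visit P.
          Visit C.
        At K: no right child.
        Visit K.
      Visit H.
    Visit R.
  At L: go right to G.
    G is a leaf — visit G.
  Visit L.
At M: go right to V.
  At V: go left to T.
    At T: no left child.
    At T: go right to J.
      At J: go left to Z.
        Z is a leaf — visit Z.
      At J: no right child.
      Visit J.
    Visit T.
  At V: no right child.
  Visit V.
Visit M.
Full post-order sequence: N, W, X, P, C, K, H, R, G, L, Z, J, T, V, M.

C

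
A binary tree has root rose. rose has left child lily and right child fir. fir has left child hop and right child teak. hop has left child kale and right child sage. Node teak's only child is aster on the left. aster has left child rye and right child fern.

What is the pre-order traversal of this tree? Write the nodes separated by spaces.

rose lily fir hop kale sage teak aster rye fern

Pre-order visits the node, then its left subtree, then its right subtree.
Visit rose.
At rose: go left to lily.
  lily is a leaf — visit lily.
At rose: go right to fir.
  Visit fir.
  At fir: go left to hop.
    Visit hop.
    At hop: go left to kale.
      kale is a leaf — visit kale.
    At hop: go right to sage.
      sage is a leaf — visit sage.
  At fir: go right to teak.
    Visit teak.
    At teak: go left to aster.
      Visit aster.
      At aster: go left to rye.
        rye is a leaf — visit rye.
      At aster: go right to fern.
        fern is a leaf — visit fern.
    At teak: no right child.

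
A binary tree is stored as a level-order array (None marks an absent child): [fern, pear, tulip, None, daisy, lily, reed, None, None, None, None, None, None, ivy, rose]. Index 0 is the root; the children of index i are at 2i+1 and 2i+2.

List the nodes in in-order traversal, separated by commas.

In-order visits the left subtree, then the node, then the right subtree.
At fern: go left to pear.
  At pear: no left child.
  Visit pear.
  At pear: go right to daisy.
    daisy is a leaf — visit daisy.
Visit fern.
At fern: go right to tulip.
  At tulip: go left to lily.
    lily is a leaf — visit lily.
  Visit tulip.
  At tulip: go right to reed.
    At reed: go left to ivy.
      ivy is a leaf — visit ivy.
    Visit reed.
    At reed: go right to rose.
      rose is a leaf — visit rose.

pear, daisy, fern, lily, tulip, ivy, reed, rose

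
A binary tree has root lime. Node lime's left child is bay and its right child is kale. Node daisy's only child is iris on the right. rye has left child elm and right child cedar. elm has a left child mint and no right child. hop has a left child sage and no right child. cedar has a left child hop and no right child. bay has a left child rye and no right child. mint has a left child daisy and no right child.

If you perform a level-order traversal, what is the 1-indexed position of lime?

1

Level-order visits nodes level by level from the root, left to right within each level.
Level 0: lime
Level 1: bay, kale
Level 2: rye
Level 3: elm, cedar
Level 4: mint, hop
Level 5: daisy, sage
Level 6: iris
Full level-order sequence: lime, bay, kale, rye, elm, cedar, mint, hop, daisy, sage, iris.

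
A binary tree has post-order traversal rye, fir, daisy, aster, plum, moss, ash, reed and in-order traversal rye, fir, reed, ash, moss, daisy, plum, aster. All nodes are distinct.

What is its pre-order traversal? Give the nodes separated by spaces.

The last element of post-order is the root; it splits in-order into left and right subtrees.
Root reed: left subtree has 2 nodes {rye, fir}, right has 5 {ash, moss, daisy, plum, aster}.
  Root fir: left subtree has 1 node {rye}, right has 0 { }.
  Root ash: left subtree has 0 nodes { }, right has 4 {moss, daisy, plum, aster}.
    Root moss: left subtree has 0 nodes { }, right has 3 {daisy, plum, aster}.
      Root plum: left subtree has 1 node {daisy}, right has 1 {aster}.

reed fir rye ash moss plum daisy aster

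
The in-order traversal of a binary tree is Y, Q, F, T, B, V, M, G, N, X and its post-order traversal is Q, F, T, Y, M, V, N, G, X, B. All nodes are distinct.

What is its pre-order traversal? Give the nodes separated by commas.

The last element of post-order is the root; it splits in-order into left and right subtrees.
Root B: left subtree has 4 nodes {Y, Q, F, T}, right has 5 {V, M, G, N, X}.
  Root Y: left subtree has 0 nodes { }, right has 3 {Q, F, T}.
    Root T: left subtree has 2 nodes {Q, F}, right has 0 { }.
      Root F: left subtree has 1 node {Q}, right has 0 { }.
  Root X: left subtree has 4 nodes {V, M, G, N}, right has 0 { }.
    Root G: left subtree has 2 nodes {V, M}, right has 1 {N}.
      Root V: left subtree has 0 nodes { }, right has 1 {M}.

B, Y, T, F, Q, X, G, V, M, N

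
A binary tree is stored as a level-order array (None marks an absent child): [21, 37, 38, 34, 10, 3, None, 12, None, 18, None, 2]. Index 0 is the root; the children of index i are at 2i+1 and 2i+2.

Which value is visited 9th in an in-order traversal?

In-order visits the left subtree, then the node, then the right subtree.
At 21: go left to 37.
  At 37: go left to 34.
    At 34: go left to 12.
      12 is a leaf — visit 12.
    Visit 34.
    At 34: no right child.
  Visit 37.
  At 37: go right to 10.
    At 10: go left to 18.
      18 is a leaf — visit 18.
    Visit 10.
    At 10: no right child.
Visit 21.
At 21: go right to 38.
  At 38: go left to 3.
    At 3: go left to 2.
      2 is a leaf — visit 2.
    Visit 3.
    At 3: no right child.
  Visit 38.
  At 38: no right child.
Full in-order sequence: 12, 34, 37, 18, 10, 21, 2, 3, 38.

38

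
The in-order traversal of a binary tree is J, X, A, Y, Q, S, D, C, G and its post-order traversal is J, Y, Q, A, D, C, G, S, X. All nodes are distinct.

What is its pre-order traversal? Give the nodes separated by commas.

X, J, S, A, Q, Y, G, C, D

The last element of post-order is the root; it splits in-order into left and right subtrees.
Root X: left subtree has 1 node {J}, right has 7 {A, Y, Q, S, D, C, G}.
  Root S: left subtree has 3 nodes {A, Y, Q}, right has 3 {D, C, G}.
    Root A: left subtree has 0 nodes { }, right has 2 {Y, Q}.
      Root Q: left subtree has 1 node {Y}, right has 0 { }.
    Root G: left subtree has 2 nodes {D, C}, right has 0 { }.
      Root C: left subtree has 1 node {D}, right has 0 { }.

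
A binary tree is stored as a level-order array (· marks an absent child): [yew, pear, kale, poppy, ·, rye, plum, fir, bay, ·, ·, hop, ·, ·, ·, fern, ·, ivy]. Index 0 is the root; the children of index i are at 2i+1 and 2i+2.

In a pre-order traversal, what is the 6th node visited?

Pre-order visits the node, then its left subtree, then its right subtree.
Visit yew.
At yew: go left to pear.
  Visit pear.
  At pear: go left to poppy.
    Visit poppy.
    At poppy: go left to fir.
      Visit fir.
      At fir: go left to fern.
        fern is a leaf — visit fern.
      At fir: no right child.
    At poppy: go right to bay.
      Visit bay.
      At bay: go left to ivy.
        ivy is a leaf — visit ivy.
      At bay: no right child.
  At pear: no right child.
At yew: go right to kale.
  Visit kale.
  At kale: go left to rye.
    Visit rye.
    At rye: go left to hop.
      hop is a leaf — visit hop.
    At rye: no right child.
  At kale: go right to plum.
    plum is a leaf — visit plum.
Full pre-order sequence: yew, pear, poppy, fir, fern, bay, ivy, kale, rye, hop, plum.

bay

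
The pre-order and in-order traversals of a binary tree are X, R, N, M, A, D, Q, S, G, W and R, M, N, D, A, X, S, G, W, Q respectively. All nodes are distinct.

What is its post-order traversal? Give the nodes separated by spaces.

The first element of pre-order is the root; it splits in-order into left and right subtrees.
Root X: left subtree has 5 nodes {R, M, N, D, A}, right has 4 {S, G, W, Q}.
  Root R: left subtree has 0 nodes { }, right has 4 {M, N, D, A}.
    Root N: left subtree has 1 node {M}, right has 2 {D, A}.
      Root A: left subtree has 1 node {D}, right has 0 { }.
  Root Q: left subtree has 3 nodes {S, G, W}, right has 0 { }.
    Root S: left subtree has 0 nodes { }, right has 2 {G, W}.
      Root G: left subtree has 0 nodes { }, right has 1 {W}.

M D A N R W G S Q X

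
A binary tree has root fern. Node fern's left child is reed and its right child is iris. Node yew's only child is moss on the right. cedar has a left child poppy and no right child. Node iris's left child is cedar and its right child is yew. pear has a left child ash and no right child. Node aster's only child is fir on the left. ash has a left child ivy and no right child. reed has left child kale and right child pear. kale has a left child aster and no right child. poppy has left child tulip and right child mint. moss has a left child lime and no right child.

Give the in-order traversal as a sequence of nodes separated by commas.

In-order visits the left subtree, then the node, then the right subtree.
At fern: go left to reed.
  At reed: go left to kale.
    At kale: go left to aster.
      At aster: go left to fir.
        fir is a leaf — visit fir.
      Visit aster.
      At aster: no right child.
    Visit kale.
    At kale: no right child.
  Visit reed.
  At reed: go right to pear.
    At pear: go left to ash.
      At ash: go left to ivy.
        ivy is a leaf — visit ivy.
      Visit ash.
      At ash: no right child.
    Visit pear.
    At pear: no right child.
Visit fern.
At fern: go right to iris.
  At iris: go left to cedar.
    At cedar: go left to poppy.
      At poppy: go left to tulip.
        tulip is a leaf — visit tulip.
      Visit poppy.
      At poppy: go right to mint.
        mint is a leaf — visit mint.
    Visit cedar.
    At cedar: no right child.
  Visit iris.
  At iris: go right to yew.
    At yew: no left child.
    Visit yew.
    At yew: go right to moss.
      At moss: go left to lime.
        lime is a leaf — visit lime.
      Visit moss.
      At moss: no right child.

fir, aster, kale, reed, ivy, ash, pear, fern, tulip, poppy, mint, cedar, iris, yew, lime, moss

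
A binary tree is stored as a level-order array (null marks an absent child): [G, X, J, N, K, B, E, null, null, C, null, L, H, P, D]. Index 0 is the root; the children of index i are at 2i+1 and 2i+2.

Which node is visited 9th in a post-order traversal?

D

Post-order visits the left subtree, then the right subtree, then the node.
At G: go left to X.
  At X: go left to N.
    N is a leaf — visit N.
  At X: go right to K.
    At K: go left to C.
      C is a leaf — visit C.
    At K: no right child.
    Visit K.
  Visit X.
At G: go right to J.
  At J: go left to B.
    At B: go left to L.
      L is a leaf — visit L.
    At B: go right to H.
      H is a leaf — visit H.
    Visit B.
  At J: go right to E.
    At E: go left to P.
      P is a leaf — visit P.
    At E: go right to D.
      D is a leaf — visit D.
    Visit E.
  Visit J.
Visit G.
Full post-order sequence: N, C, K, X, L, H, B, P, D, E, J, G.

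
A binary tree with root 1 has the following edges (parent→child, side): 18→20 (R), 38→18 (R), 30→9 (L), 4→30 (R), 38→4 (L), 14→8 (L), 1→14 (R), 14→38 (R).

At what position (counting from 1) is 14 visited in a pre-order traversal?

2

Pre-order visits the node, then its left subtree, then its right subtree.
Visit 1.
At 1: no left child.
At 1: go right to 14.
  Visit 14.
  At 14: go left to 8.
    8 is a leaf — visit 8.
  At 14: go right to 38.
    Visit 38.
    At 38: go left to 4.
      Visit 4.
      At 4: no left child.
      At 4: go right to 30.
        Visit 30.
        At 30: go left to 9.
          9 is a leaf — visit 9.
        At 30: no right child.
    At 38: go right to 18.
      Visit 18.
      At 18: no left child.
      At 18: go right to 20.
        20 is a leaf — visit 20.
Full pre-order sequence: 1, 14, 8, 38, 4, 30, 9, 18, 20.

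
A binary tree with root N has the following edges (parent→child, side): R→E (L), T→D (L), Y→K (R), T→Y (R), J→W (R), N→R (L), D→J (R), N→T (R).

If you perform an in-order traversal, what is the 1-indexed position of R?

2

In-order visits the left subtree, then the node, then the right subtree.
At N: go left to R.
  At R: go left to E.
    E is a leaf — visit E.
  Visit R.
  At R: no right child.
Visit N.
At N: go right to T.
  At T: go left to D.
    At D: no left child.
    Visit D.
    At D: go right to J.
      At J: no left child.
      Visit J.
      At J: go right to W.
        W is a leaf — visit W.
  Visit T.
  At T: go right to Y.
    At Y: no left child.
    Visit Y.
    At Y: go right to K.
      K is a leaf — visit K.
Full in-order sequence: E, R, N, D, J, W, T, Y, K.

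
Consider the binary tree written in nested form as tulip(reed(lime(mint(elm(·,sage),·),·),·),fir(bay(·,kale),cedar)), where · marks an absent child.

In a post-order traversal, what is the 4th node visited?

Post-order visits the left subtree, then the right subtree, then the node.
At tulip: go left to reed.
  At reed: go left to lime.
    At lime: go left to mint.
      At mint: go left to elm.
        At elm: no left child.
        At elm: go right to sage.
          sage is a leaf — visit sage.
        Visit elm.
      At mint: no right child.
      Visit mint.
    At lime: no right child.
    Visit lime.
  At reed: no right child.
  Visit reed.
At tulip: go right to fir.
  At fir: go left to bay.
    At bay: no left child.
    At bay: go right to kale.
      kale is a leaf — visit kale.
    Visit bay.
  At fir: go right to cedar.
    cedar is a leaf — visit cedar.
  Visit fir.
Visit tulip.
Full post-order sequence: sage, elm, mint, lime, reed, kale, bay, cedar, fir, tulip.

lime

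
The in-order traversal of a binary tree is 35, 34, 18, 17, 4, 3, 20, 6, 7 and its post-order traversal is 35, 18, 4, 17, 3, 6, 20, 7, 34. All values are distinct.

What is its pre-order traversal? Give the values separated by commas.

34, 35, 7, 20, 3, 17, 18, 4, 6

The last element of post-order is the root; it splits in-order into left and right subtrees.
Root 34: left subtree has 1 node {35}, right has 7 {18, 17, 4, 3, 20, 6, 7}.
  Root 7: left subtree has 6 nodes {18, 17, 4, 3, 20, 6}, right has 0 { }.
    Root 20: left subtree has 4 nodes {18, 17, 4, 3}, right has 1 {6}.
      Root 3: left subtree has 3 nodes {18, 17, 4}, right has 0 { }.
        Root 17: left subtree has 1 node {18}, right has 1 {4}.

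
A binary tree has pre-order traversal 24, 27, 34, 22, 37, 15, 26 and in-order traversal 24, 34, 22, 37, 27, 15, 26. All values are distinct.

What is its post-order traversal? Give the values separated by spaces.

37 22 34 26 15 27 24

The first element of pre-order is the root; it splits in-order into left and right subtrees.
Root 24: left subtree has 0 nodes { }, right has 6 {34, 22, 37, 27, 15, 26}.
  Root 27: left subtree has 3 nodes {34, 22, 37}, right has 2 {15, 26}.
    Root 34: left subtree has 0 nodes { }, right has 2 {22, 37}.
      Root 22: left subtree has 0 nodes { }, right has 1 {37}.
    Root 15: left subtree has 0 nodes { }, right has 1 {26}.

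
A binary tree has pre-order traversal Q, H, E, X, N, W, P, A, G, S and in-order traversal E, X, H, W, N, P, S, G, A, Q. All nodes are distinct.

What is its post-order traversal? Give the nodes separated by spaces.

The first element of pre-order is the root; it splits in-order into left and right subtrees.
Root Q: left subtree has 9 nodes {E, X, H, W, N, P, S, G, A}, right has 0 { }.
  Root H: left subtree has 2 nodes {E, X}, right has 6 {W, N, P, S, G, A}.
    Root E: left subtree has 0 nodes { }, right has 1 {X}.
    Root N: left subtree has 1 node {W}, right has 4 {P, S, G, A}.
      Root P: left subtree has 0 nodes { }, right has 3 {S, G, A}.
        Root A: left subtree has 2 nodes {S, G}, right has 0 { }.
          Root G: left subtree has 1 node {S}, right has 0 { }.

X E W S G A P N H Q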